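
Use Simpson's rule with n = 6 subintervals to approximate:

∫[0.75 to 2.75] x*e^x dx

f(x) = x*e^x
a = 0.75, b = 2.75, n = 6
h = (b - a)/n = 0.333333

Simpson's rule: (h/3)[f(x₀) + 4f(x₁) + 2f(x₂) + ... + f(xₙ)]

x_0 = 0.7500, f(x_0) = 1.587750, coefficient = 1
x_1 = 1.0833, f(x_1) = 3.200721, coefficient = 4
x_2 = 1.4167, f(x_2) = 5.841417, coefficient = 2
x_3 = 1.7500, f(x_3) = 10.070555, coefficient = 4
x_4 = 2.0833, f(x_4) = 16.731656, coefficient = 2
x_5 = 2.4167, f(x_5) = 27.087053, coefficient = 4
x_6 = 2.7500, f(x_6) = 43.017238, coefficient = 1

I ≈ (0.333333/3) × 251.184446 = 27.909383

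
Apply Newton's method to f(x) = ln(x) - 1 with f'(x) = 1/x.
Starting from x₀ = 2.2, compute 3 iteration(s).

f(x) = ln(x) - 1
f'(x) = 1/x
x₀ = 2.2

Newton-Raphson formula: x_{n+1} = x_n - f(x_n)/f'(x_n)

Iteration 1:
  f(2.200000) = -0.211543
  f'(2.200000) = 0.454545
  x_1 = 2.200000 - (-0.211543)/0.454545 = 2.665394
Iteration 2:
  f(2.665394) = -0.019648
  f'(2.665394) = 0.375179
  x_2 = 2.665394 - (-0.019648)/0.375179 = 2.717764
Iteration 3:
  f(2.717764) = -0.000191
  f'(2.717764) = 0.367950
  x_3 = 2.717764 - (-0.000191)/0.367950 = 2.718282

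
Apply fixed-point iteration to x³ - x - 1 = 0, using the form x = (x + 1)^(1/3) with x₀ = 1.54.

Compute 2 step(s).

Equation: x³ - x - 1 = 0
Fixed-point form: x = (x + 1)^(1/3)
x₀ = 1.54

x_1 = g(1.540000) = 1.364409
x_2 = g(1.364409) = 1.332215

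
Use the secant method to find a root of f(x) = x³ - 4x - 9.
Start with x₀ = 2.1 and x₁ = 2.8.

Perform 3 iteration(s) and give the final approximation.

f(x) = x³ - 4x - 9
x₀ = 2.1, x₁ = 2.8

Secant formula: x_{n+1} = x_n - f(x_n)(x_n - x_{n-1})/(f(x_n) - f(x_{n-1}))

Iteration 1:
  f(2.100000) = -8.139000
  f(2.800000) = 1.752000
  x_2 = 2.800000 - 1.752000×(2.800000 - 2.100000)/(1.752000 - (-8.139000))
       = 2.676008
Iteration 2:
  f(2.800000) = 1.752000
  f(2.676008) = -0.541080
  x_3 = 2.676008 - (-0.541080)×(2.676008 - 2.800000)/(-0.541080 - 1.752000)
       = 2.705266
Iteration 3:
  f(2.676008) = -0.541080
  f(2.705266) = -0.022676
  x_4 = 2.705266 - (-0.022676)×(2.705266 - 2.676008)/(-0.022676 - (-0.541080))
       = 2.706546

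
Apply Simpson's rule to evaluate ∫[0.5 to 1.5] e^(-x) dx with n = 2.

f(x) = e^(-x)
a = 0.5, b = 1.5, n = 2
h = (b - a)/n = 0.500000

Simpson's rule: (h/3)[f(x₀) + 4f(x₁) + 2f(x₂) + ... + f(xₙ)]

x_0 = 0.5000, f(x_0) = 0.606531, coefficient = 1
x_1 = 1.0000, f(x_1) = 0.367879, coefficient = 4
x_2 = 1.5000, f(x_2) = 0.223130, coefficient = 1

I ≈ (0.500000/3) × 2.301179 = 0.383530
Exact value: 0.383400
Error: 0.000129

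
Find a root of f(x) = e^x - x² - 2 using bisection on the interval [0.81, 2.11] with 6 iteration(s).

f(x) = e^x - x² - 2
Initial interval: [0.81, 2.11]

Iteration 1:
  c_1 = (0.810000 + 2.110000)/2 = 1.460000
  f(c_1) = f(1.460000) = 0.174360
  f(a) × f(c) < 0, new interval: [0.810000, 1.460000]
Iteration 2:
  c_2 = (0.810000 + 1.460000)/2 = 1.135000
  f(c_2) = f(1.135000) = -0.177051
  f(a) × f(c) ≥ 0, new interval: [1.135000, 1.460000]
Iteration 3:
  c_3 = (1.135000 + 1.460000)/2 = 1.297500
  f(c_3) = f(1.297500) = -0.023371
  f(a) × f(c) ≥ 0, new interval: [1.297500, 1.460000]
Iteration 4:
  c_4 = (1.297500 + 1.460000)/2 = 1.378750
  f(c_4) = f(1.378750) = 0.068985
  f(a) × f(c) < 0, new interval: [1.297500, 1.378750]
Iteration 5:
  c_5 = (1.297500 + 1.378750)/2 = 1.338125
  f(c_5) = f(1.338125) = 0.021311
  f(a) × f(c) < 0, new interval: [1.297500, 1.338125]
Iteration 6:
  c_6 = (1.297500 + 1.338125)/2 = 1.317812
  f(c_6) = f(1.317812) = -0.001388
  f(a) × f(c) ≥ 0, new interval: [1.317812, 1.338125]

After 6 iteration(s), the approximation is c_6 = 1.317812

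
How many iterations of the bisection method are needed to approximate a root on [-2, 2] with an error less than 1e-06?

We need (b-a)/2^n ≤ 1e-06
(2 - (-2))/2^n ≤ 1e-06
4/2^n ≤ 1e-06
2^n ≥ 4000000
n ≥ log₂(4000000) = 21.93
n ≥ 22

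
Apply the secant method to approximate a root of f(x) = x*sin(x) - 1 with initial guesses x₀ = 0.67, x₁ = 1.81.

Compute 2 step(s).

f(x) = x*sin(x) - 1
x₀ = 0.67, x₁ = 1.81

Secant formula: x_{n+1} = x_n - f(x_n)(x_n - x_{n-1})/(f(x_n) - f(x_{n-1}))

Iteration 1:
  f(0.670000) = -0.583939
  f(1.810000) = 0.758464
  x_2 = 1.810000 - 0.758464×(1.810000 - 0.670000)/(0.758464 - (-0.583939))
       = 1.165895
Iteration 2:
  f(1.810000) = 0.758464
  f(1.165895) = 0.071622
  x_3 = 1.165895 - 0.071622×(1.165895 - 1.810000)/(0.071622 - 0.758464)
       = 1.098729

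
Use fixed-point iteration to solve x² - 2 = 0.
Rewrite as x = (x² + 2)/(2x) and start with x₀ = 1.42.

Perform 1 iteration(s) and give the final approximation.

Equation: x² - 2 = 0
Fixed-point form: x = (x² + 2)/(2x)
x₀ = 1.42

x_1 = g(1.420000) = 1.414225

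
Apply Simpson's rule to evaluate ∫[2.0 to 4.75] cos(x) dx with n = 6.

f(x) = cos(x)
a = 2.0, b = 4.75, n = 6
h = (b - a)/n = 0.458333

Simpson's rule: (h/3)[f(x₀) + 4f(x₁) + 2f(x₂) + ... + f(xₙ)]

x_0 = 2.0000, f(x_0) = -0.416147, coefficient = 1
x_1 = 2.4583, f(x_1) = -0.775519, coefficient = 4
x_2 = 2.9167, f(x_2) = -0.974811, coefficient = 2
x_3 = 3.3750, f(x_3) = -0.972884, coefficient = 4
x_4 = 3.8333, f(x_4) = -0.770137, coefficient = 2
x_5 = 4.2917, f(x_5) = -0.408420, coefficient = 4
x_6 = 4.7500, f(x_6) = 0.037602, coefficient = 1

I ≈ (0.458333/3) × -12.495732 = -1.909070
Exact value: -1.908590
Error: 0.000480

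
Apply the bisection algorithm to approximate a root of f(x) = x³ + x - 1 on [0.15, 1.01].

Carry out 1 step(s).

f(x) = x³ + x - 1
Initial interval: [0.15, 1.01]

Iteration 1:
  c_1 = (0.150000 + 1.010000)/2 = 0.580000
  f(c_1) = f(0.580000) = -0.224888
  f(a) × f(c) ≥ 0, new interval: [0.580000, 1.010000]

After 1 iteration(s), the approximation is c_1 = 0.580000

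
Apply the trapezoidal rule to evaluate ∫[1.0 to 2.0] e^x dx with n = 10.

f(x) = e^x
a = 1.0, b = 2.0, n = 10
h = (b - a)/n = 0.100000

Trapezoidal rule: (h/2)[f(x₀) + 2f(x₁) + 2f(x₂) + ... + f(xₙ)]

x_0 = 1.0000, f(x_0) = 2.718282, coefficient = 1
x_1 = 1.1000, f(x_1) = 3.004166, coefficient = 2
x_2 = 1.2000, f(x_2) = 3.320117, coefficient = 2
x_3 = 1.3000, f(x_3) = 3.669297, coefficient = 2
x_4 = 1.4000, f(x_4) = 4.055200, coefficient = 2
x_5 = 1.5000, f(x_5) = 4.481689, coefficient = 2
x_6 = 1.6000, f(x_6) = 4.953032, coefficient = 2
x_7 = 1.7000, f(x_7) = 5.473947, coefficient = 2
x_8 = 1.8000, f(x_8) = 6.049647, coefficient = 2
x_9 = 1.9000, f(x_9) = 6.685894, coefficient = 2
x_10 = 2.0000, f(x_10) = 7.389056, coefficient = 1

I ≈ (0.100000/2) × 93.493319 = 4.674666
Exact value: 4.670774
Error: 0.003892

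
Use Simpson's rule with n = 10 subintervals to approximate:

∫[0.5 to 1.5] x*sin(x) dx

f(x) = x*sin(x)
a = 0.5, b = 1.5, n = 10
h = (b - a)/n = 0.100000

Simpson's rule: (h/3)[f(x₀) + 4f(x₁) + 2f(x₂) + ... + f(xₙ)]

x_0 = 0.5000, f(x_0) = 0.239713, coefficient = 1
x_1 = 0.6000, f(x_1) = 0.338785, coefficient = 4
x_2 = 0.7000, f(x_2) = 0.450952, coefficient = 2
x_3 = 0.8000, f(x_3) = 0.573885, coefficient = 4
x_4 = 0.9000, f(x_4) = 0.704994, coefficient = 2
x_5 = 1.0000, f(x_5) = 0.841471, coefficient = 4
x_6 = 1.1000, f(x_6) = 0.980328, coefficient = 2
x_7 = 1.2000, f(x_7) = 1.118447, coefficient = 4
x_8 = 1.3000, f(x_8) = 1.252626, coefficient = 2
x_9 = 1.4000, f(x_9) = 1.379630, coefficient = 4
x_10 = 1.5000, f(x_10) = 1.496242, coefficient = 1

I ≈ (0.100000/3) × 25.522627 = 0.850754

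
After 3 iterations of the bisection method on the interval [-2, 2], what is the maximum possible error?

Bisection error bound: |error| ≤ (b-a)/2^n
|error| ≤ (2 - (-2))/2^3 = 4/2^3
|error| ≤ 0.5000000000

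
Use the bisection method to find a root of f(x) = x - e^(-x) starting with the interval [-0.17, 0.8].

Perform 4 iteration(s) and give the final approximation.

f(x) = x - e^(-x)
Initial interval: [-0.17, 0.8]

Iteration 1:
  c_1 = (-0.170000 + 0.800000)/2 = 0.315000
  f(c_1) = f(0.315000) = -0.414789
  f(a) × f(c) ≥ 0, new interval: [0.315000, 0.800000]
Iteration 2:
  c_2 = (0.315000 + 0.800000)/2 = 0.557500
  f(c_2) = f(0.557500) = -0.015139
  f(a) × f(c) ≥ 0, new interval: [0.557500, 0.800000]
Iteration 3:
  c_3 = (0.557500 + 0.800000)/2 = 0.678750
  f(c_3) = f(0.678750) = 0.171499
  f(a) × f(c) < 0, new interval: [0.557500, 0.678750]
Iteration 4:
  c_4 = (0.557500 + 0.678750)/2 = 0.618125
  f(c_4) = f(0.618125) = 0.079171
  f(a) × f(c) < 0, new interval: [0.557500, 0.618125]

After 4 iteration(s), the approximation is c_4 = 0.618125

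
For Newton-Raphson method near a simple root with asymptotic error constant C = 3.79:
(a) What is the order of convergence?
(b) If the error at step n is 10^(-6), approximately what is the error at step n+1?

(a) Newton-Raphson has quadratic (order 2) convergence near simple roots.
    This means |e_{n+1}| ≈ C|e_n|².

(b) With |e_n| = 10^(-6) and C = 3.79:
    |e_{n+1}| ≈ 3.79 × (10^(-6))² = 3.79 × 10^(-12)

(a) 2 (quadratic); (b) |e_{n+1}| ≈ 3.790e-12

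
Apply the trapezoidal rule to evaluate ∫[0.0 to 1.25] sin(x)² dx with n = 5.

f(x) = sin(x)²
a = 0.0, b = 1.25, n = 5
h = (b - a)/n = 0.250000

Trapezoidal rule: (h/2)[f(x₀) + 2f(x₁) + 2f(x₂) + ... + f(xₙ)]

x_0 = 0.0000, f(x_0) = 0.000000, coefficient = 1
x_1 = 0.2500, f(x_1) = 0.061209, coefficient = 2
x_2 = 0.5000, f(x_2) = 0.229849, coefficient = 2
x_3 = 0.7500, f(x_3) = 0.464631, coefficient = 2
x_4 = 1.0000, f(x_4) = 0.708073, coefficient = 2
x_5 = 1.2500, f(x_5) = 0.900572, coefficient = 1

I ≈ (0.250000/2) × 3.828097 = 0.478512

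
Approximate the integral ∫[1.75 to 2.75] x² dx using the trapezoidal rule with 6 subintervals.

f(x) = x²
a = 1.75, b = 2.75, n = 6
h = (b - a)/n = 0.166667

Trapezoidal rule: (h/2)[f(x₀) + 2f(x₁) + 2f(x₂) + ... + f(xₙ)]

x_0 = 1.7500, f(x_0) = 3.062500, coefficient = 1
x_1 = 1.9167, f(x_1) = 3.673611, coefficient = 2
x_2 = 2.0833, f(x_2) = 4.340278, coefficient = 2
x_3 = 2.2500, f(x_3) = 5.062500, coefficient = 2
x_4 = 2.4167, f(x_4) = 5.840278, coefficient = 2
x_5 = 2.5833, f(x_5) = 6.673611, coefficient = 2
x_6 = 2.7500, f(x_6) = 7.562500, coefficient = 1

I ≈ (0.166667/2) × 61.805556 = 5.150463
Exact value: 5.145833
Error: 0.004630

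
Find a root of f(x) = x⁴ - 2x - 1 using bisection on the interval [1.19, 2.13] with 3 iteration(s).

f(x) = x⁴ - 2x - 1
Initial interval: [1.19, 2.13]

Iteration 1:
  c_1 = (1.190000 + 2.130000)/2 = 1.660000
  f(c_1) = f(1.660000) = 3.273331
  f(a) × f(c) < 0, new interval: [1.190000, 1.660000]
Iteration 2:
  c_2 = (1.190000 + 1.660000)/2 = 1.425000
  f(c_2) = f(1.425000) = 0.273438
  f(a) × f(c) < 0, new interval: [1.190000, 1.425000]
Iteration 3:
  c_3 = (1.190000 + 1.425000)/2 = 1.307500
  f(c_3) = f(1.307500) = -0.692417
  f(a) × f(c) ≥ 0, new interval: [1.307500, 1.425000]

After 3 iteration(s), the approximation is c_3 = 1.307500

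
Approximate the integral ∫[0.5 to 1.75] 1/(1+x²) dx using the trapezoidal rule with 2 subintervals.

f(x) = 1/(1+x²)
a = 0.5, b = 1.75, n = 2
h = (b - a)/n = 0.625000

Trapezoidal rule: (h/2)[f(x₀) + 2f(x₁) + 2f(x₂) + ... + f(xₙ)]

x_0 = 0.5000, f(x_0) = 0.800000, coefficient = 1
x_1 = 1.1250, f(x_1) = 0.441379, coefficient = 2
x_2 = 1.7500, f(x_2) = 0.246154, coefficient = 1

I ≈ (0.625000/2) × 1.928912 = 0.602785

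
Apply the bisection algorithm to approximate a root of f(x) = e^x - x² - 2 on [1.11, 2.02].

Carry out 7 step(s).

f(x) = e^x - x² - 2
Initial interval: [1.11, 2.02]

Iteration 1:
  c_1 = (1.110000 + 2.020000)/2 = 1.565000
  f(c_1) = f(1.565000) = 0.333450
  f(a) × f(c) < 0, new interval: [1.110000, 1.565000]
Iteration 2:
  c_2 = (1.110000 + 1.565000)/2 = 1.337500
  f(c_2) = f(1.337500) = 0.020602
  f(a) × f(c) < 0, new interval: [1.110000, 1.337500]
Iteration 3:
  c_3 = (1.110000 + 1.337500)/2 = 1.223750
  f(c_3) = f(1.223750) = -0.097651
  f(a) × f(c) ≥ 0, new interval: [1.223750, 1.337500]
Iteration 4:
  c_4 = (1.223750 + 1.337500)/2 = 1.280625
  f(c_4) = f(1.280625) = -0.041112
  f(a) × f(c) ≥ 0, new interval: [1.280625, 1.337500]
Iteration 5:
  c_5 = (1.280625 + 1.337500)/2 = 1.309063
  f(c_5) = f(1.309063) = -0.010944
  f(a) × f(c) ≥ 0, new interval: [1.309063, 1.337500]
Iteration 6:
  c_6 = (1.309063 + 1.337500)/2 = 1.323281
  f(c_6) = f(1.323281) = 0.004651
  f(a) × f(c) < 0, new interval: [1.309063, 1.323281]
Iteration 7:
  c_7 = (1.309063 + 1.323281)/2 = 1.316172
  f(c_7) = f(1.316172) = -0.003190
  f(a) × f(c) ≥ 0, new interval: [1.316172, 1.323281]

After 7 iteration(s), the approximation is c_7 = 1.316172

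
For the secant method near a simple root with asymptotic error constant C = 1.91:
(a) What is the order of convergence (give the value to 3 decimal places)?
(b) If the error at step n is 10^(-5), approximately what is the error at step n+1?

(a) Secant method has superlinear convergence with order φ = (1+√5)/2 ≈ 1.618.
    This means |e_{n+1}| ≈ C|e_n|^1.618.

(b) With |e_n| = 10^(-5) and C = 1.91:
    |e_{n+1}| ≈ 1.91 × (10^(-5))^1.618 = 1.91 × 10^(-8.09)

(a) ≈ 1.618 (golden ratio); (b) |e_{n+1}| ≈ 1.552e-08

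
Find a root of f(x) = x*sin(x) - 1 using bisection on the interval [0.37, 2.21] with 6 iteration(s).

f(x) = x*sin(x) - 1
Initial interval: [0.37, 2.21]

Iteration 1:
  c_1 = (0.370000 + 2.210000)/2 = 1.290000
  f(c_1) = f(1.290000) = 0.239477
  f(a) × f(c) < 0, new interval: [0.370000, 1.290000]
Iteration 2:
  c_2 = (0.370000 + 1.290000)/2 = 0.830000
  f(c_2) = f(0.830000) = -0.387517
  f(a) × f(c) ≥ 0, new interval: [0.830000, 1.290000]
Iteration 3:
  c_3 = (0.830000 + 1.290000)/2 = 1.060000
  f(c_3) = f(1.060000) = -0.075303
  f(a) × f(c) ≥ 0, new interval: [1.060000, 1.290000]
Iteration 4:
  c_4 = (1.060000 + 1.290000)/2 = 1.175000
  f(c_4) = f(1.175000) = 0.084161
  f(a) × f(c) < 0, new interval: [1.060000, 1.175000]
Iteration 5:
  c_5 = (1.060000 + 1.175000)/2 = 1.117500
  f(c_5) = f(1.117500) = 0.004642
  f(a) × f(c) < 0, new interval: [1.060000, 1.117500]
Iteration 6:
  c_6 = (1.060000 + 1.117500)/2 = 1.088750
  f(c_6) = f(1.088750) = -0.035315
  f(a) × f(c) ≥ 0, new interval: [1.088750, 1.117500]

After 6 iteration(s), the approximation is c_6 = 1.088750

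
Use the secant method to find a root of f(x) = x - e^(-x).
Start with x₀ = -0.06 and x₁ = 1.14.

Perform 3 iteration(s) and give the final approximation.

f(x) = x - e^(-x)
x₀ = -0.06, x₁ = 1.14

Secant formula: x_{n+1} = x_n - f(x_n)(x_n - x_{n-1})/(f(x_n) - f(x_{n-1}))

Iteration 1:
  f(-0.060000) = -1.121837
  f(1.140000) = 0.820181
  x_2 = 1.140000 - 0.820181×(1.140000 - (-0.060000))/(0.820181 - (-1.121837))
       = 0.633199
Iteration 2:
  f(1.140000) = 0.820181
  f(0.633199) = 0.102308
  x_3 = 0.633199 - 0.102308×(0.633199 - 1.140000)/(0.102308 - 0.820181)
       = 0.560972
Iteration 3:
  f(0.633199) = 0.102308
  f(0.560972) = -0.009682
  x_4 = 0.560972 - (-0.009682)×(0.560972 - 0.633199)/(-0.009682 - 0.102308)
       = 0.567216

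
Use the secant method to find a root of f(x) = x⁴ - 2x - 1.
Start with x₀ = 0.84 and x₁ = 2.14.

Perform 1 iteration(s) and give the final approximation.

f(x) = x⁴ - 2x - 1
x₀ = 0.84, x₁ = 2.14

Secant formula: x_{n+1} = x_n - f(x_n)(x_n - x_{n-1})/(f(x_n) - f(x_{n-1}))

Iteration 1:
  f(0.840000) = -2.182129
  f(2.140000) = 15.692736
  x_2 = 2.140000 - 15.692736×(2.140000 - 0.840000)/(15.692736 - (-2.182129))
       = 0.998701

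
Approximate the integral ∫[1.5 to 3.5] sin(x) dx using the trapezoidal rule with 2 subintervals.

f(x) = sin(x)
a = 1.5, b = 3.5, n = 2
h = (b - a)/n = 1.000000

Trapezoidal rule: (h/2)[f(x₀) + 2f(x₁) + 2f(x₂) + ... + f(xₙ)]

x_0 = 1.5000, f(x_0) = 0.997495, coefficient = 1
x_1 = 2.5000, f(x_1) = 0.598472, coefficient = 2
x_2 = 3.5000, f(x_2) = -0.350783, coefficient = 1

I ≈ (1.000000/2) × 1.843656 = 0.921828
Exact value: 1.007194
Error: 0.085366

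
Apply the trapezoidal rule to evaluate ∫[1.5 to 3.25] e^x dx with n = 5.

f(x) = e^x
a = 1.5, b = 3.25, n = 5
h = (b - a)/n = 0.350000

Trapezoidal rule: (h/2)[f(x₀) + 2f(x₁) + 2f(x₂) + ... + f(xₙ)]

x_0 = 1.5000, f(x_0) = 4.481689, coefficient = 1
x_1 = 1.8500, f(x_1) = 6.359820, coefficient = 2
x_2 = 2.2000, f(x_2) = 9.025013, coefficient = 2
x_3 = 2.5500, f(x_3) = 12.807104, coefficient = 2
x_4 = 2.9000, f(x_4) = 18.174145, coefficient = 2
x_5 = 3.2500, f(x_5) = 25.790340, coefficient = 1

I ≈ (0.350000/2) × 123.004193 = 21.525734
Exact value: 21.308651
Error: 0.217083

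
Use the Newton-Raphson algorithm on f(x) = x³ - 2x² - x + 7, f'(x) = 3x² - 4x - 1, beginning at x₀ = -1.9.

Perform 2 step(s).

f(x) = x³ - 2x² - x + 7
f'(x) = 3x² - 4x - 1
x₀ = -1.9

Newton-Raphson formula: x_{n+1} = x_n - f(x_n)/f'(x_n)

Iteration 1:
  f(-1.900000) = -5.179000
  f'(-1.900000) = 17.430000
  x_1 = -1.900000 - (-5.179000)/17.430000 = -1.602869
Iteration 2:
  f(-1.602869) = -0.653577
  f'(-1.602869) = 13.119038
  x_2 = -1.602869 - (-0.653577)/13.119038 = -1.553050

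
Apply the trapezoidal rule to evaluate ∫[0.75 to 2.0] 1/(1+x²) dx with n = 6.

f(x) = 1/(1+x²)
a = 0.75, b = 2.0, n = 6
h = (b - a)/n = 0.208333

Trapezoidal rule: (h/2)[f(x₀) + 2f(x₁) + 2f(x₂) + ... + f(xₙ)]

x_0 = 0.7500, f(x_0) = 0.640000, coefficient = 1
x_1 = 0.9583, f(x_1) = 0.521267, coefficient = 2
x_2 = 1.1667, f(x_2) = 0.423529, coefficient = 2
x_3 = 1.3750, f(x_3) = 0.345946, coefficient = 2
x_4 = 1.5833, f(x_4) = 0.285149, coefficient = 2
x_5 = 1.7917, f(x_5) = 0.237526, coefficient = 2
x_6 = 2.0000, f(x_6) = 0.200000, coefficient = 1

I ≈ (0.208333/2) × 4.466833 = 0.465295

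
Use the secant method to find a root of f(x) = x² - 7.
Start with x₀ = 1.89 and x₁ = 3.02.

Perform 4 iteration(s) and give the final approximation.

f(x) = x² - 7
x₀ = 1.89, x₁ = 3.02

Secant formula: x_{n+1} = x_n - f(x_n)(x_n - x_{n-1})/(f(x_n) - f(x_{n-1}))

Iteration 1:
  f(1.890000) = -3.427900
  f(3.020000) = 2.120400
  x_2 = 3.020000 - 2.120400×(3.020000 - 1.890000)/(2.120400 - (-3.427900))
       = 2.588147
Iteration 2:
  f(3.020000) = 2.120400
  f(2.588147) = -0.301497
  x_3 = 2.588147 - (-0.301497)×(2.588147 - 3.020000)/(-0.301497 - 2.120400)
       = 2.641907
Iteration 3:
  f(2.588147) = -0.301497
  f(2.641907) = -0.020326
  x_4 = 2.641907 - (-0.020326)×(2.641907 - 2.588147)/(-0.020326 - (-0.301497))
       = 2.645794
Iteration 4:
  f(2.641907) = -0.020326
  f(2.645794) = 0.000224
  x_5 = 2.645794 - 0.000224×(2.645794 - 2.641907)/(0.000224 - (-0.020326))
       = 2.645751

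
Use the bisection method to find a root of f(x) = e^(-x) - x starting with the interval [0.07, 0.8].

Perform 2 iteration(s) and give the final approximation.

f(x) = e^(-x) - x
Initial interval: [0.07, 0.8]

Iteration 1:
  c_1 = (0.070000 + 0.800000)/2 = 0.435000
  f(c_1) = f(0.435000) = 0.212265
  f(a) × f(c) ≥ 0, new interval: [0.435000, 0.800000]
Iteration 2:
  c_2 = (0.435000 + 0.800000)/2 = 0.617500
  f(c_2) = f(0.617500) = -0.078209
  f(a) × f(c) < 0, new interval: [0.435000, 0.617500]

After 2 iteration(s), the approximation is c_2 = 0.617500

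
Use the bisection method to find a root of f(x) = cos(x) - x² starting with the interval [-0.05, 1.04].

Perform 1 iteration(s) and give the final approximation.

f(x) = cos(x) - x²
Initial interval: [-0.05, 1.04]

Iteration 1:
  c_1 = (-0.050000 + 1.040000)/2 = 0.495000
  f(c_1) = f(0.495000) = 0.634944
  f(a) × f(c) ≥ 0, new interval: [0.495000, 1.040000]

After 1 iteration(s), the approximation is c_1 = 0.495000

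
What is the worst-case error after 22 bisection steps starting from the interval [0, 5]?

Bisection error bound: |error| ≤ (b-a)/2^n
|error| ≤ (5 - 0)/2^22 = 5/2^22
|error| ≤ 0.0000011921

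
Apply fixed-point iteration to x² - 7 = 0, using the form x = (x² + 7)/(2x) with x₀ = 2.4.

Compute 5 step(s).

Equation: x² - 7 = 0
Fixed-point form: x = (x² + 7)/(2x)
x₀ = 2.4

x_1 = g(2.400000) = 2.658333
x_2 = g(2.658333) = 2.645781
x_3 = g(2.645781) = 2.645751
x_4 = g(2.645751) = 2.645751
x_5 = g(2.645751) = 2.645751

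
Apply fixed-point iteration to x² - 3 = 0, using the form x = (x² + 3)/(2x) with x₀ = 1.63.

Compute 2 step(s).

Equation: x² - 3 = 0
Fixed-point form: x = (x² + 3)/(2x)
x₀ = 1.63

x_1 = g(1.630000) = 1.735245
x_2 = g(1.735245) = 1.732054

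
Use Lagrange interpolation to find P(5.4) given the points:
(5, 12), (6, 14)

Lagrange interpolation formula:
P(x) = Σ yᵢ × Lᵢ(x)
where Lᵢ(x) = Π_{j≠i} (x - xⱼ)/(xᵢ - xⱼ)

L_0(5.4) = (5.4 - 6)/(5 - 6) = 0.600000
L_1(5.4) = (5.4 - 5)/(6 - 5) = 0.400000

P(5.4) = 12×L_0(5.4) + 14×L_1(5.4)
P(5.4) = 12.800000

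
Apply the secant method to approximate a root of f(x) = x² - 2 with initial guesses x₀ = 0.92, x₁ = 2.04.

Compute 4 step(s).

f(x) = x² - 2
x₀ = 0.92, x₁ = 2.04

Secant formula: x_{n+1} = x_n - f(x_n)(x_n - x_{n-1})/(f(x_n) - f(x_{n-1}))

Iteration 1:
  f(0.920000) = -1.153600
  f(2.040000) = 2.161600
  x_2 = 2.040000 - 2.161600×(2.040000 - 0.920000)/(2.161600 - (-1.153600))
       = 1.309730
Iteration 2:
  f(2.040000) = 2.161600
  f(1.309730) = -0.284608
  x_3 = 1.309730 - (-0.284608)×(1.309730 - 2.040000)/(-0.284608 - 2.161600)
       = 1.394694
Iteration 3:
  f(1.309730) = -0.284608
  f(1.394694) = -0.054828
  x_4 = 1.394694 - (-0.054828)×(1.394694 - 1.309730)/(-0.054828 - (-0.284608))
       = 1.414968
Iteration 4:
  f(1.394694) = -0.054828
  f(1.414968) = 0.002134
  x_5 = 1.414968 - 0.002134×(1.414968 - 1.394694)/(0.002134 - (-0.054828))
       = 1.414208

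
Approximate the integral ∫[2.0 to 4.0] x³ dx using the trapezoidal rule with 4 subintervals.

f(x) = x³
a = 2.0, b = 4.0, n = 4
h = (b - a)/n = 0.500000

Trapezoidal rule: (h/2)[f(x₀) + 2f(x₁) + 2f(x₂) + ... + f(xₙ)]

x_0 = 2.0000, f(x_0) = 8.000000, coefficient = 1
x_1 = 2.5000, f(x_1) = 15.625000, coefficient = 2
x_2 = 3.0000, f(x_2) = 27.000000, coefficient = 2
x_3 = 3.5000, f(x_3) = 42.875000, coefficient = 2
x_4 = 4.0000, f(x_4) = 64.000000, coefficient = 1

I ≈ (0.500000/2) × 243.000000 = 60.750000
Exact value: 60.000000
Error: 0.750000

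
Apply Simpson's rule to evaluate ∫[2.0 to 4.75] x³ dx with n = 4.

f(x) = x³
a = 2.0, b = 4.75, n = 4
h = (b - a)/n = 0.687500

Simpson's rule: (h/3)[f(x₀) + 4f(x₁) + 2f(x₂) + ... + f(xₙ)]

x_0 = 2.0000, f(x_0) = 8.000000, coefficient = 1
x_1 = 2.6875, f(x_1) = 19.410889, coefficient = 4
x_2 = 3.3750, f(x_2) = 38.443359, coefficient = 2
x_3 = 4.0625, f(x_3) = 67.047119, coefficient = 4
x_4 = 4.7500, f(x_4) = 107.171875, coefficient = 1

I ≈ (0.687500/3) × 537.890625 = 123.266602
Exact value: 123.266602
Error: 0.000000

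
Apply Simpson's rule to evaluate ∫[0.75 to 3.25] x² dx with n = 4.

f(x) = x²
a = 0.75, b = 3.25, n = 4
h = (b - a)/n = 0.625000

Simpson's rule: (h/3)[f(x₀) + 4f(x₁) + 2f(x₂) + ... + f(xₙ)]

x_0 = 0.7500, f(x_0) = 0.562500, coefficient = 1
x_1 = 1.3750, f(x_1) = 1.890625, coefficient = 4
x_2 = 2.0000, f(x_2) = 4.000000, coefficient = 2
x_3 = 2.6250, f(x_3) = 6.890625, coefficient = 4
x_4 = 3.2500, f(x_4) = 10.562500, coefficient = 1

I ≈ (0.625000/3) × 54.250000 = 11.302083
Exact value: 11.302083
Error: 0.000000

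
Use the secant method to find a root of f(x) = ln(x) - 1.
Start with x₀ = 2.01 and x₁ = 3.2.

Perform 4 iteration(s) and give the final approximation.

f(x) = ln(x) - 1
x₀ = 2.01, x₁ = 3.2

Secant formula: x_{n+1} = x_n - f(x_n)(x_n - x_{n-1})/(f(x_n) - f(x_{n-1}))

Iteration 1:
  f(2.010000) = -0.301865
  f(3.200000) = 0.163151
  x_2 = 3.200000 - 0.163151×(3.200000 - 2.010000)/(0.163151 - (-0.301865))
       = 2.782489
Iteration 2:
  f(3.200000) = 0.163151
  f(2.782489) = 0.023346
  x_3 = 2.782489 - 0.023346×(2.782489 - 3.200000)/(0.023346 - 0.163151)
       = 2.712769
Iteration 3:
  f(2.782489) = 0.023346
  f(2.712769) = -0.002030
  x_4 = 2.712769 - (-0.002030)×(2.712769 - 2.782489)/(-0.002030 - 0.023346)
       = 2.718347
Iteration 4:
  f(2.712769) = -0.002030
  f(2.718347) = 0.000024
  x_5 = 2.718347 - 0.000024×(2.718347 - 2.712769)/(0.000024 - (-0.002030))
       = 2.718282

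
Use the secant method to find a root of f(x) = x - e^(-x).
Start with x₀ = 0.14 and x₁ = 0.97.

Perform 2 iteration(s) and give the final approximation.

f(x) = x - e^(-x)
x₀ = 0.14, x₁ = 0.97

Secant formula: x_{n+1} = x_n - f(x_n)(x_n - x_{n-1})/(f(x_n) - f(x_{n-1}))

Iteration 1:
  f(0.140000) = -0.729358
  f(0.970000) = 0.590917
  x_2 = 0.970000 - 0.590917×(0.970000 - 0.140000)/(0.590917 - (-0.729358))
       = 0.598516
Iteration 2:
  f(0.970000) = 0.590917
  f(0.598516) = 0.048889
  x_3 = 0.598516 - 0.048889×(0.598516 - 0.970000)/(0.048889 - 0.590917)
       = 0.565009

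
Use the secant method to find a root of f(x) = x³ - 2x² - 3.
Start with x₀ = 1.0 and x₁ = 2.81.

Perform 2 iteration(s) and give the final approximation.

f(x) = x³ - 2x² - 3
x₀ = 1.0, x₁ = 2.81

Secant formula: x_{n+1} = x_n - f(x_n)(x_n - x_{n-1})/(f(x_n) - f(x_{n-1}))

Iteration 1:
  f(1.000000) = -4.000000
  f(2.810000) = 3.395841
  x_2 = 2.810000 - 3.395841×(2.810000 - 1.000000)/(3.395841 - (-4.000000))
       = 1.978929
Iteration 2:
  f(2.810000) = 3.395841
  f(1.978929) = -3.082519
  x_3 = 1.978929 - (-3.082519)×(1.978929 - 2.810000)/(-3.082519 - 3.395841)
       = 2.374367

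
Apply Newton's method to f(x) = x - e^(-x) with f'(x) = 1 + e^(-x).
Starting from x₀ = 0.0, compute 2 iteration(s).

f(x) = x - e^(-x)
f'(x) = 1 + e^(-x)
x₀ = 0.0

Newton-Raphson formula: x_{n+1} = x_n - f(x_n)/f'(x_n)

Iteration 1:
  f(0.000000) = -1.000000
  f'(0.000000) = 2.000000
  x_1 = 0.000000 - (-1.000000)/2.000000 = 0.500000
Iteration 2:
  f(0.500000) = -0.106531
  f'(0.500000) = 1.606531
  x_2 = 0.500000 - (-0.106531)/1.606531 = 0.566311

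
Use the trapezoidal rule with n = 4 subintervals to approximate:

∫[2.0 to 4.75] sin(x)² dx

f(x) = sin(x)²
a = 2.0, b = 4.75, n = 4
h = (b - a)/n = 0.687500

Trapezoidal rule: (h/2)[f(x₀) + 2f(x₁) + 2f(x₂) + ... + f(xₙ)]

x_0 = 2.0000, f(x_0) = 0.826822, coefficient = 1
x_1 = 2.6875, f(x_1) = 0.192411, coefficient = 2
x_2 = 3.3750, f(x_2) = 0.053497, coefficient = 2
x_3 = 4.0625, f(x_3) = 0.633856, coefficient = 2
x_4 = 4.7500, f(x_4) = 0.998586, coefficient = 1

I ≈ (0.687500/2) × 3.584937 = 1.232322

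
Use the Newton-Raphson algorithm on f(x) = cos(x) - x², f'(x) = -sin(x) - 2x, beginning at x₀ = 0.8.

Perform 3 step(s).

f(x) = cos(x) - x²
f'(x) = -sin(x) - 2x
x₀ = 0.8

Newton-Raphson formula: x_{n+1} = x_n - f(x_n)/f'(x_n)

Iteration 1:
  f(0.800000) = 0.056707
  f'(0.800000) = -2.317356
  x_1 = 0.800000 - 0.056707/(-2.317356) = 0.824470
Iteration 2:
  f(0.824470) = -0.000806
  f'(0.824470) = -2.383129
  x_2 = 0.824470 - (-0.000806)/(-2.383129) = 0.824132
Iteration 3:
  f(0.824132) = 0.000000
  f'(0.824132) = -2.382224
  x_3 = 0.824132 - 0.000000/(-2.382224) = 0.824132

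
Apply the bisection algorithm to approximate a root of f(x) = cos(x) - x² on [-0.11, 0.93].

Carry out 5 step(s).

f(x) = cos(x) - x²
Initial interval: [-0.11, 0.93]

Iteration 1:
  c_1 = (-0.110000 + 0.930000)/2 = 0.410000
  f(c_1) = f(0.410000) = 0.749021
  f(a) × f(c) ≥ 0, new interval: [0.410000, 0.930000]
Iteration 2:
  c_2 = (0.410000 + 0.930000)/2 = 0.670000
  f(c_2) = f(0.670000) = 0.334922
  f(a) × f(c) ≥ 0, new interval: [0.670000, 0.930000]
Iteration 3:
  c_3 = (0.670000 + 0.930000)/2 = 0.800000
  f(c_3) = f(0.800000) = 0.056707
  f(a) × f(c) ≥ 0, new interval: [0.800000, 0.930000]
Iteration 4:
  c_4 = (0.800000 + 0.930000)/2 = 0.865000
  f(c_4) = f(0.865000) = -0.099585
  f(a) × f(c) < 0, new interval: [0.800000, 0.865000]
Iteration 5:
  c_5 = (0.800000 + 0.865000)/2 = 0.832500
  f(c_5) = f(0.832500) = -0.020027
  f(a) × f(c) < 0, new interval: [0.800000, 0.832500]

After 5 iteration(s), the approximation is c_5 = 0.832500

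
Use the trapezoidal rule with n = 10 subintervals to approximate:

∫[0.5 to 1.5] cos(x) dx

f(x) = cos(x)
a = 0.5, b = 1.5, n = 10
h = (b - a)/n = 0.100000

Trapezoidal rule: (h/2)[f(x₀) + 2f(x₁) + 2f(x₂) + ... + f(xₙ)]

x_0 = 0.5000, f(x_0) = 0.877583, coefficient = 1
x_1 = 0.6000, f(x_1) = 0.825336, coefficient = 2
x_2 = 0.7000, f(x_2) = 0.764842, coefficient = 2
x_3 = 0.8000, f(x_3) = 0.696707, coefficient = 2
x_4 = 0.9000, f(x_4) = 0.621610, coefficient = 2
x_5 = 1.0000, f(x_5) = 0.540302, coefficient = 2
x_6 = 1.1000, f(x_6) = 0.453596, coefficient = 2
x_7 = 1.2000, f(x_7) = 0.362358, coefficient = 2
x_8 = 1.3000, f(x_8) = 0.267499, coefficient = 2
x_9 = 1.4000, f(x_9) = 0.169967, coefficient = 2
x_10 = 1.5000, f(x_10) = 0.070737, coefficient = 1

I ≈ (0.100000/2) × 10.352753 = 0.517638
Exact value: 0.518069
Error: 0.000432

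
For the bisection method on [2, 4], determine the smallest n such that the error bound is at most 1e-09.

We need (b-a)/2^n ≤ 1e-09
(4 - 2)/2^n ≤ 1e-09
2/2^n ≤ 1e-09
2^n ≥ 2000000000
n ≥ log₂(2000000000) = 30.90
n ≥ 31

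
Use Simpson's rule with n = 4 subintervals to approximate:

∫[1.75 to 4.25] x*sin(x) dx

f(x) = x*sin(x)
a = 1.75, b = 4.25, n = 4
h = (b - a)/n = 0.625000

Simpson's rule: (h/3)[f(x₀) + 4f(x₁) + 2f(x₂) + ... + f(xₙ)]

x_0 = 1.7500, f(x_0) = 1.721975, coefficient = 1
x_1 = 2.3750, f(x_1) = 1.647502, coefficient = 4
x_2 = 3.0000, f(x_2) = 0.423360, coefficient = 2
x_3 = 3.6250, f(x_3) = -1.684896, coefficient = 4
x_4 = 4.2500, f(x_4) = -3.803705, coefficient = 1

I ≈ (0.625000/3) × -1.384584 = -0.288455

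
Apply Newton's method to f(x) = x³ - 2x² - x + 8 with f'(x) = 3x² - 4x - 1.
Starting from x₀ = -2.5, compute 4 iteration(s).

f(x) = x³ - 2x² - x + 8
f'(x) = 3x² - 4x - 1
x₀ = -2.5

Newton-Raphson formula: x_{n+1} = x_n - f(x_n)/f'(x_n)

Iteration 1:
  f(-2.500000) = -17.625000
  f'(-2.500000) = 27.750000
  x_1 = -2.500000 - (-17.625000)/27.750000 = -1.864865
Iteration 2:
  f(-1.864865) = -3.576057
  f'(-1.864865) = 16.892622
  x_2 = -1.864865 - (-3.576057)/16.892622 = -1.653171
Iteration 3:
  f(-1.653171) = -0.330858
  f'(-1.653171) = 13.811614
  x_3 = -1.653171 - (-0.330858)/13.811614 = -1.629216
Iteration 4:
  f(-1.629216) = -0.003980
  f'(-1.629216) = 13.479904
  x_4 = -1.629216 - (-0.003980)/13.479904 = -1.628921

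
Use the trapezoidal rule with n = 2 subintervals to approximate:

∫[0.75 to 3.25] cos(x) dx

f(x) = cos(x)
a = 0.75, b = 3.25, n = 2
h = (b - a)/n = 1.250000

Trapezoidal rule: (h/2)[f(x₀) + 2f(x₁) + 2f(x₂) + ... + f(xₙ)]

x_0 = 0.7500, f(x_0) = 0.731689, coefficient = 1
x_1 = 2.0000, f(x_1) = -0.416147, coefficient = 2
x_2 = 3.2500, f(x_2) = -0.994130, coefficient = 1

I ≈ (1.250000/2) × -1.094734 = -0.684209
Exact value: -0.789834
Error: 0.105625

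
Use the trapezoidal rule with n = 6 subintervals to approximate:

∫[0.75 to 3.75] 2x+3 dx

f(x) = 2x+3
a = 0.75, b = 3.75, n = 6
h = (b - a)/n = 0.500000

Trapezoidal rule: (h/2)[f(x₀) + 2f(x₁) + 2f(x₂) + ... + f(xₙ)]

x_0 = 0.7500, f(x_0) = 4.500000, coefficient = 1
x_1 = 1.2500, f(x_1) = 5.500000, coefficient = 2
x_2 = 1.7500, f(x_2) = 6.500000, coefficient = 2
x_3 = 2.2500, f(x_3) = 7.500000, coefficient = 2
x_4 = 2.7500, f(x_4) = 8.500000, coefficient = 2
x_5 = 3.2500, f(x_5) = 9.500000, coefficient = 2
x_6 = 3.7500, f(x_6) = 10.500000, coefficient = 1

I ≈ (0.500000/2) × 90.000000 = 22.500000
Exact value: 22.500000
Error: 0.000000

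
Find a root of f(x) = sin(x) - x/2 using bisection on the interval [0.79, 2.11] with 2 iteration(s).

f(x) = sin(x) - x/2
Initial interval: [0.79, 2.11]

Iteration 1:
  c_1 = (0.790000 + 2.110000)/2 = 1.450000
  f(c_1) = f(1.450000) = 0.267713
  f(a) × f(c) ≥ 0, new interval: [1.450000, 2.110000]
Iteration 2:
  c_2 = (1.450000 + 2.110000)/2 = 1.780000
  f(c_2) = f(1.780000) = 0.088197
  f(a) × f(c) ≥ 0, new interval: [1.780000, 2.110000]

After 2 iteration(s), the approximation is c_2 = 1.780000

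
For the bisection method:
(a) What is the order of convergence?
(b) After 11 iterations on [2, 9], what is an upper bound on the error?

(a) Bisection has linear (order 1) convergence; the error is halved each step.

(b) Error bound = (b-a)/2^n = (9 - 2)/2^{11}
    = 7/2^{11}

(a) 1 (linear); (b) error ≤ 3.42e-03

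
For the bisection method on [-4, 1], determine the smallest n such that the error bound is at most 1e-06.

We need (b-a)/2^n ≤ 1e-06
(1 - (-4))/2^n ≤ 1e-06
5/2^n ≤ 1e-06
2^n ≥ 5000000
n ≥ log₂(5000000) = 22.25
n ≥ 23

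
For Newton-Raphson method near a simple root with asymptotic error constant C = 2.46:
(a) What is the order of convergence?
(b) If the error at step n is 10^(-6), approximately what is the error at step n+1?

(a) Newton-Raphson has quadratic (order 2) convergence near simple roots.
    This means |e_{n+1}| ≈ C|e_n|².

(b) With |e_n| = 10^(-6) and C = 2.46:
    |e_{n+1}| ≈ 2.46 × (10^(-6))² = 2.46 × 10^(-12)

(a) 2 (quadratic); (b) |e_{n+1}| ≈ 2.460e-12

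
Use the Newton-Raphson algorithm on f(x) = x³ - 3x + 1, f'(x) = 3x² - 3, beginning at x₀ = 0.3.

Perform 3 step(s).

f(x) = x³ - 3x + 1
f'(x) = 3x² - 3
x₀ = 0.3

Newton-Raphson formula: x_{n+1} = x_n - f(x_n)/f'(x_n)

Iteration 1:
  f(0.300000) = 0.127000
  f'(0.300000) = -2.730000
  x_1 = 0.300000 - 0.127000/(-2.730000) = 0.346520
Iteration 2:
  f(0.346520) = 0.002048
  f'(0.346520) = -2.639771
  x_2 = 0.346520 - 0.002048/(-2.639771) = 0.347296
Iteration 3:
  f(0.347296) = 0.000001
  f'(0.347296) = -2.638156
  x_3 = 0.347296 - 0.000001/(-2.638156) = 0.347296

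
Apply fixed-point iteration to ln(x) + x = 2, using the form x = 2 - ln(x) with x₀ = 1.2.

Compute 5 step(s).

Equation: ln(x) + x = 2
Fixed-point form: x = 2 - ln(x)
x₀ = 1.2

x_1 = g(1.200000) = 1.817678
x_2 = g(1.817678) = 1.402440
x_3 = g(1.402440) = 1.661786
x_4 = g(1.661786) = 1.492107
x_5 = g(1.492107) = 1.599811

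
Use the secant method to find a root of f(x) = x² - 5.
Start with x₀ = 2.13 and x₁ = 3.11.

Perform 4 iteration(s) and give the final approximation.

f(x) = x² - 5
x₀ = 2.13, x₁ = 3.11

Secant formula: x_{n+1} = x_n - f(x_n)(x_n - x_{n-1})/(f(x_n) - f(x_{n-1}))

Iteration 1:
  f(2.130000) = -0.463100
  f(3.110000) = 4.672100
  x_2 = 3.110000 - 4.672100×(3.110000 - 2.130000)/(4.672100 - (-0.463100))
       = 2.218378
Iteration 2:
  f(3.110000) = 4.672100
  f(2.218378) = -0.078800
  x_3 = 2.218378 - (-0.078800)×(2.218378 - 3.110000)/(-0.078800 - 4.672100)
       = 2.233167
Iteration 3:
  f(2.218378) = -0.078800
  f(2.233167) = -0.012967
  x_4 = 2.233167 - (-0.012967)×(2.233167 - 2.218378)/(-0.012967 - (-0.078800))
       = 2.236080
Iteration 4:
  f(2.233167) = -0.012967
  f(2.236080) = 0.000052
  x_5 = 2.236080 - 0.000052×(2.236080 - 2.233167)/(0.000052 - (-0.012967))
       = 2.236068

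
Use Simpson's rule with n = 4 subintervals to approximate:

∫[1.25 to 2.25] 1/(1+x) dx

f(x) = 1/(1+x)
a = 1.25, b = 2.25, n = 4
h = (b - a)/n = 0.250000

Simpson's rule: (h/3)[f(x₀) + 4f(x₁) + 2f(x₂) + ... + f(xₙ)]

x_0 = 1.2500, f(x_0) = 0.444444, coefficient = 1
x_1 = 1.5000, f(x_1) = 0.400000, coefficient = 4
x_2 = 1.7500, f(x_2) = 0.363636, coefficient = 2
x_3 = 2.0000, f(x_3) = 0.333333, coefficient = 4
x_4 = 2.2500, f(x_4) = 0.307692, coefficient = 1

I ≈ (0.250000/3) × 4.412743 = 0.367729
Exact value: 0.367725
Error: 0.000004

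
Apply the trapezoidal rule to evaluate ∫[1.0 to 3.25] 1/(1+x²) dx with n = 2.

f(x) = 1/(1+x²)
a = 1.0, b = 3.25, n = 2
h = (b - a)/n = 1.125000

Trapezoidal rule: (h/2)[f(x₀) + 2f(x₁) + 2f(x₂) + ... + f(xₙ)]

x_0 = 1.0000, f(x_0) = 0.500000, coefficient = 1
x_1 = 2.1250, f(x_1) = 0.181303, coefficient = 2
x_2 = 3.2500, f(x_2) = 0.086486, coefficient = 1

I ≈ (1.125000/2) × 0.949093 = 0.533865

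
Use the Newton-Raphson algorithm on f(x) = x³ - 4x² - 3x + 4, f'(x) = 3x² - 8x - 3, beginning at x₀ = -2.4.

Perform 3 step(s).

f(x) = x³ - 4x² - 3x + 4
f'(x) = 3x² - 8x - 3
x₀ = -2.4

Newton-Raphson formula: x_{n+1} = x_n - f(x_n)/f'(x_n)

Iteration 1:
  f(-2.400000) = -25.664000
  f'(-2.400000) = 33.480000
  x_1 = -2.400000 - (-25.664000)/33.480000 = -1.633453
Iteration 2:
  f(-1.633453) = -6.130641
  f'(-1.633453) = 18.072127
  x_2 = -1.633453 - (-6.130641)/18.072127 = -1.294221
Iteration 3:
  f(-1.294221) = -0.985199
  f'(-1.294221) = 12.378792
  x_3 = -1.294221 - (-0.985199)/12.378792 = -1.214633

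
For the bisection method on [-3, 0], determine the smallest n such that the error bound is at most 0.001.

We need (b-a)/2^n ≤ 0.001
(0 - (-3))/2^n ≤ 0.001
3/2^n ≤ 0.001
2^n ≥ 3000
n ≥ log₂(3000) = 11.55
n ≥ 12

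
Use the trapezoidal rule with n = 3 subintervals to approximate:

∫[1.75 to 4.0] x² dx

f(x) = x²
a = 1.75, b = 4.0, n = 3
h = (b - a)/n = 0.750000

Trapezoidal rule: (h/2)[f(x₀) + 2f(x₁) + 2f(x₂) + ... + f(xₙ)]

x_0 = 1.7500, f(x_0) = 3.062500, coefficient = 1
x_1 = 2.5000, f(x_1) = 6.250000, coefficient = 2
x_2 = 3.2500, f(x_2) = 10.562500, coefficient = 2
x_3 = 4.0000, f(x_3) = 16.000000, coefficient = 1

I ≈ (0.750000/2) × 52.687500 = 19.757812
Exact value: 19.546875
Error: 0.210938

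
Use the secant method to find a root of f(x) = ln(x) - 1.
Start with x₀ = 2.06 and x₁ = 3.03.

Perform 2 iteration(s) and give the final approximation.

f(x) = ln(x) - 1
x₀ = 2.06, x₁ = 3.03

Secant formula: x_{n+1} = x_n - f(x_n)(x_n - x_{n-1})/(f(x_n) - f(x_{n-1}))

Iteration 1:
  f(2.060000) = -0.277294
  f(3.030000) = 0.108563
  x_2 = 3.030000 - 0.108563×(3.030000 - 2.060000)/(0.108563 - (-0.277294))
       = 2.757086
Iteration 2:
  f(3.030000) = 0.108563
  f(2.757086) = 0.014174
  x_3 = 2.757086 - 0.014174×(2.757086 - 3.030000)/(0.014174 - 0.108563)
       = 2.716102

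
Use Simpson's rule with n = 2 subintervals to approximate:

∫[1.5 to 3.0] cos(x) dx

f(x) = cos(x)
a = 1.5, b = 3.0, n = 2
h = (b - a)/n = 0.750000

Simpson's rule: (h/3)[f(x₀) + 4f(x₁) + 2f(x₂) + ... + f(xₙ)]

x_0 = 1.5000, f(x_0) = 0.070737, coefficient = 1
x_1 = 2.2500, f(x_1) = -0.628174, coefficient = 4
x_2 = 3.0000, f(x_2) = -0.989992, coefficient = 1

I ≈ (0.750000/3) × -3.431950 = -0.857987
Exact value: -0.856375
Error: 0.001612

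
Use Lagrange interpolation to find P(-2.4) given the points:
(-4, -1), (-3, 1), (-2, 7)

Lagrange interpolation formula:
P(x) = Σ yᵢ × Lᵢ(x)
where Lᵢ(x) = Π_{j≠i} (x - xⱼ)/(xᵢ - xⱼ)

L_0(-2.4) = (-2.4 - (-3))/(-4 - (-3)) × (-2.4 - (-2))/(-4 - (-2)) = -0.120000
L_1(-2.4) = (-2.4 - (-4))/(-3 - (-4)) × (-2.4 - (-2))/(-3 - (-2)) = 0.640000
L_2(-2.4) = (-2.4 - (-4))/(-2 - (-4)) × (-2.4 - (-3))/(-2 - (-3)) = 0.480000

P(-2.4) = (-1)×L_0(-2.4) + 1×L_1(-2.4) + 7×L_2(-2.4)
P(-2.4) = 4.120000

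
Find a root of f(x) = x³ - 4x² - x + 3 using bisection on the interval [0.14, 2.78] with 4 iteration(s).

f(x) = x³ - 4x² - x + 3
Initial interval: [0.14, 2.78]

Iteration 1:
  c_1 = (0.140000 + 2.780000)/2 = 1.460000
  f(c_1) = f(1.460000) = -3.874264
  f(a) × f(c) < 0, new interval: [0.140000, 1.460000]
Iteration 2:
  c_2 = (0.140000 + 1.460000)/2 = 0.800000
  f(c_2) = f(0.800000) = 0.152000
  f(a) × f(c) ≥ 0, new interval: [0.800000, 1.460000]
Iteration 3:
  c_3 = (0.800000 + 1.460000)/2 = 1.130000
  f(c_3) = f(1.130000) = -1.794703
  f(a) × f(c) < 0, new interval: [0.800000, 1.130000]
Iteration 4:
  c_4 = (0.800000 + 1.130000)/2 = 0.965000
  f(c_4) = f(0.965000) = -0.791268
  f(a) × f(c) < 0, new interval: [0.800000, 0.965000]

After 4 iteration(s), the approximation is c_4 = 0.965000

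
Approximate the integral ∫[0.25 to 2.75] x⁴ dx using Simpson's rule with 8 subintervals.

f(x) = x⁴
a = 0.25, b = 2.75, n = 8
h = (b - a)/n = 0.312500

Simpson's rule: (h/3)[f(x₀) + 4f(x₁) + 2f(x₂) + ... + f(xₙ)]

x_0 = 0.2500, f(x_0) = 0.003906, coefficient = 1
x_1 = 0.5625, f(x_1) = 0.100113, coefficient = 4
x_2 = 0.8750, f(x_2) = 0.586182, coefficient = 2
x_3 = 1.1875, f(x_3) = 1.988541, coefficient = 4
x_4 = 1.5000, f(x_4) = 5.062500, coefficient = 2
x_5 = 1.8125, f(x_5) = 10.792252, coefficient = 4
x_6 = 2.1250, f(x_6) = 20.390869, coefficient = 2
x_7 = 2.4375, f(x_7) = 35.300308, coefficient = 4
x_8 = 2.7500, f(x_8) = 57.191406, coefficient = 1

I ≈ (0.312500/3) × 301.999268 = 31.458257
Exact value: 31.455078
Error: 0.003179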